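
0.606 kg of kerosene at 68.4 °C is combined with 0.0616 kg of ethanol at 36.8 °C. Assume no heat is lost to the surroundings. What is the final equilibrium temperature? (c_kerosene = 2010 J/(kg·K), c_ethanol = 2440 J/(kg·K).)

T_f is the heat-capacity-weighted average of the initial temperatures:
T_f = (1218.1·68.4 + 150.3·36.8) / (1218.1 + 150.3)
    = 88846 / 1368.4 ≈ 64.93 °C

T_f ≈ 64.9 °C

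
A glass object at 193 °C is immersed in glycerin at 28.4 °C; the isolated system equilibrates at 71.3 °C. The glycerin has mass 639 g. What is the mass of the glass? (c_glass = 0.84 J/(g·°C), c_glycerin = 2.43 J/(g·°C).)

Heat lost by the glass = heat gained by the glycerin:
m×0.84×(193 − 71.3) = 639×2.43×(71.3 − 28.4)
102.23 m = 66614  ⇒  m ≈ 651.6 g

m ≈ 652 g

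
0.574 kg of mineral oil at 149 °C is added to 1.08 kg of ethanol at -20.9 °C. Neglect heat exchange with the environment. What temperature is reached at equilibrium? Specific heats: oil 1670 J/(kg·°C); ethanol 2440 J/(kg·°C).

T_f ≈ 24.4 °C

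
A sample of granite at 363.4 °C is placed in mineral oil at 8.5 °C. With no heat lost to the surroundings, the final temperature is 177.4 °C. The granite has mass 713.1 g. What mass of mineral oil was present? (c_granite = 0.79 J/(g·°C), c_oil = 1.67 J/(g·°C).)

m ≈ 371 g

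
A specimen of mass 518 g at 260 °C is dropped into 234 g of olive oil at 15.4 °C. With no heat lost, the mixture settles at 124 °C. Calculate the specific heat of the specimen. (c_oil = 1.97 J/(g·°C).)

c ≈ 0.711 J/(g·°C)

Taking heat into each body as positive, Σ m c ΔT = 0:
518×c×(124 − 260) + 234×1.97×(124 − 15.4) = 0
-70448 c = -50062
c = -50062/-70448 ≈ 0.7106 J/(g·°C)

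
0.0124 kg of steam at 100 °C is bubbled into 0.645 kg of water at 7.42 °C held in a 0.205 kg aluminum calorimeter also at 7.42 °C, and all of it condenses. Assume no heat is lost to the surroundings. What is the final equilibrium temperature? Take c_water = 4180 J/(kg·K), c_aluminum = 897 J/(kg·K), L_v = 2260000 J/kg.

T_f ≈ 18.6 °C

Let T be the final temperature. ΣQ_i = 0:
latent heat released on condensation: 0.0124×2260000 = 28024
  condensed water 100 °C→T: 51.83(T − 100)
  water warms: 0.645×4180×(T − 7.42) = 2696.1(T − 7.42)
  cup: 183.88(T − 7.42)
2931.8 T = 28024 + 5183.2 + 21369 = 54577
T ≈ 18.62 °C, under the boiling point, so the assumption holds.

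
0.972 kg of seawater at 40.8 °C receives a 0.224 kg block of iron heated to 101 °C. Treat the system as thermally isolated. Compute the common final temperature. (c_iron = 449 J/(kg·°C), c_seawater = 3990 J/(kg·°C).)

T_f ≈ 42.3 °C

Set heat shed by the hot body equal to heat absorbed by the cold body:
0.224×449×(101 − T) = 0.972×3990×(T − 40.8)
100.58(101 − T) = 3878.3(T − 40.8)
3978.9 T = 168392  ⇒  T ≈ 42.32 °C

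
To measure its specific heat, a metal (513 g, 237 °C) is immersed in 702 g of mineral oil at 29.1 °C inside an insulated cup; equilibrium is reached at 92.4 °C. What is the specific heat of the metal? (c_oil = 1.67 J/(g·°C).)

c ≈ 1 J/(g·°C)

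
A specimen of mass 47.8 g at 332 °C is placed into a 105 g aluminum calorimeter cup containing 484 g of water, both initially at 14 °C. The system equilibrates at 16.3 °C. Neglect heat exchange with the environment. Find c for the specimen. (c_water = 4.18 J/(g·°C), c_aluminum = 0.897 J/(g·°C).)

c ≈ 0.323 J/(g·°C)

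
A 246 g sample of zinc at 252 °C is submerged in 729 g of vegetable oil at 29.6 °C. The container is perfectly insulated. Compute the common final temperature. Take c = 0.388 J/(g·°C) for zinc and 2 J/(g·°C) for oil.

T_f ≈ 43.3 °C

T_f = Σ m_i c_i T_i / Σ m_i c_i:
T_f = (95.45*252 + 1458*29.6) / (95.45 + 1458)
    = 67210 / 1553.4 ≈ 43.26 °C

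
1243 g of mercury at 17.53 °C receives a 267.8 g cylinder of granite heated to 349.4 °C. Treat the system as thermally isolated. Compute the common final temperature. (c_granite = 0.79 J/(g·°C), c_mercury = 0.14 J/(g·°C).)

T_f ≈ 199.6 °C

With ΣQ=0 the equilibrium temperature is the m·c-weighted mean:
T_f = (211.56·349.4 + 174.02·17.53) / (211.56 + 174.02)
    = 76970 / 385.58 ≈ 199.62 °C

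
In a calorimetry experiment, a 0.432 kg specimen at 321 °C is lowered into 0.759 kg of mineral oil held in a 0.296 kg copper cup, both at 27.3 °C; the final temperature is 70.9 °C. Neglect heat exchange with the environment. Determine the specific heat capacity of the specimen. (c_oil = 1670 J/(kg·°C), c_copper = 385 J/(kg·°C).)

Net heat exchanged in the isolated system is zero:
0.432×c×(70.9 − 321) + 0.759×1670×(70.9 − 27.3) + 0.296×385×(70.9 − 27.3) = 0
-108.04 c = -60233
c = -60233/-108.04 ≈ 557.5 J/(kg·°C)

c ≈ 557 J/(kg·°C)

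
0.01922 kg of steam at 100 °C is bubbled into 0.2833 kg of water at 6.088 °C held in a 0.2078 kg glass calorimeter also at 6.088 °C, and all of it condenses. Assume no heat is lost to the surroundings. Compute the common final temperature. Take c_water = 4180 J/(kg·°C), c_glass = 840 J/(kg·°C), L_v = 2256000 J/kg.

T_f ≈ 41.5 °C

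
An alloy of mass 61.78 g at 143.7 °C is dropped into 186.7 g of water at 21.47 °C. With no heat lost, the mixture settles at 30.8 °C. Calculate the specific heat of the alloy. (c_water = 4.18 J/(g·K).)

c ≈ 1.04 J/(g·K)

Let T be the final temperature. ΣQ_i = 0:
61.78×c×(30.8 − 143.7) + 186.7×4.18×(30.8 − 21.47) = 0
-6975 c = -7281.2
c = -7281.2/-6975 ≈ 1.044 J/(g·K)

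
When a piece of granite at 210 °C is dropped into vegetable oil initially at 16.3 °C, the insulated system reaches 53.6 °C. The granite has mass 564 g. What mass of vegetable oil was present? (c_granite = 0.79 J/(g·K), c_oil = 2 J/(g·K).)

Net heat exchanged in the isolated system is zero:
564×0.79×(53.6 − 210) + m×2×(53.6 − 16.3) = 0
74.6 m = 69686
m = 69686/74.6 ≈ 934.1 g

m ≈ 934 g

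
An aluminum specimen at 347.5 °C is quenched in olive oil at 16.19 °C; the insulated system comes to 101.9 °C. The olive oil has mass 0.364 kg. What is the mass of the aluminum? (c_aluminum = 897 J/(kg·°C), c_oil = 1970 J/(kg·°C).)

m ≈ 0.279 kg

Heat lost by the aluminum = heat gained by the oil:
m·897·(347.5 − 101.9) = 0.364·1970·(101.9 − 16.19)
220303 m = 61461  ⇒  m ≈ 0.279 kg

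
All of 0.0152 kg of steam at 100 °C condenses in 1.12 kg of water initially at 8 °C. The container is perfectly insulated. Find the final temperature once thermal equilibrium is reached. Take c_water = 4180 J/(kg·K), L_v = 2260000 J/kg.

Taking heat into each body as positive, Σ m c ΔT = 0:
steam→water at 100 °C releases m L_v = 0.0152·2260000 = 34352
  condensed water 100 °C→T: 63.54(T − 100)
  water warms: 1.12·4180·(T − 8) = 4681.6(T − 8)
4745.1 T = 34352 + 6353.6 + 37453 = 78158
T ≈ 16.47 °C, under the boiling point, so the assumption holds.

T_f ≈ 16.5 °C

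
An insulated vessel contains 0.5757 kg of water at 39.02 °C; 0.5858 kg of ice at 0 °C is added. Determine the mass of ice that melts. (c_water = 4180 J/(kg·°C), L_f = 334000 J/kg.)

Water can give up m c ΔT = 0.5757·4180·39.02 = 93899 J before reaching 0 °C.
Melting all 0.5858 kg of ice would need 0.5858·334000 = 195657 J.
That's not enough to melt it all — equilibrium is at 0 °C with ice remaining.
m_melted·334000 = 93899  ⇒  m_melted ≈ 0.2811 kg.

m_melted ≈ 0.281 kg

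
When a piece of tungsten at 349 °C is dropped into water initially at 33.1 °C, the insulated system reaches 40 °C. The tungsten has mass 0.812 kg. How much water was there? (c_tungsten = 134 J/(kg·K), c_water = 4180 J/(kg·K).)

m ≈ 1.17 kg

Heat lost by the tungsten = heat gained by the water:
0.812×134×(349 − 40) = m×4180×(40 − 33.1)
28842 m = 33622  ⇒  m ≈ 1.166 kg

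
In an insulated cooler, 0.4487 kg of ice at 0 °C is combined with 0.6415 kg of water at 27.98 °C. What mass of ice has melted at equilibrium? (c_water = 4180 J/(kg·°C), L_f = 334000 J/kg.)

Cooling the water to 0 °C releases 0.6415×4180×27.98 = 75028 J.
Melting all 0.4487 kg of ice would need 0.4487×334000 = 149866 J.
Since 75028 < 149866 J, not all the ice melts; equilibrium is at 0 °C.
Mass melted = 75028/334000 ≈ 0.2246 kg.

m_melted ≈ 0.225 kg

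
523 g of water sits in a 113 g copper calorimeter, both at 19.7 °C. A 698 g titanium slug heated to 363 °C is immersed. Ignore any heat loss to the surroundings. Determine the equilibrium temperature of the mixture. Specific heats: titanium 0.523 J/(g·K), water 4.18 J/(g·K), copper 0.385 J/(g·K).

Conservation of energy gives ΣQ = 0:
698·0.523·(T − 363) + 523·4.18·(T − 19.7) + 113·0.385·(T − 19.7) = 0
365.05(T − 363) + 2186.1(T − 19.7) + 43.51(T − 19.7) = 0
2594.7 T = 176439
T = 176439 / 2594.7 = 68 °C

T_f ≈ 68.0 °C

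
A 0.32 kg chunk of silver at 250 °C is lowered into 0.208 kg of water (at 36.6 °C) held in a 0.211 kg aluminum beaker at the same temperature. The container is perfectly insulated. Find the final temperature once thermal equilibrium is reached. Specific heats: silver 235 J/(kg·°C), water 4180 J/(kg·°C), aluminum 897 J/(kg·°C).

T_f ≈ 50.8 °C

Heat gained plus heat lost sum to zero:
0.32*235*(T − 250) + 0.208*4180*(T − 36.6) + 0.211*897*(T − 36.6) = 0
75.2(T − 250) + 869.44(T − 36.6) + 189.27(T − 36.6) = 0
(75.2 + 869.44 + 189.27) T = 75.2*250 + 869.44*36.6 + 189.27*36.6
T ≈ 50.75 °C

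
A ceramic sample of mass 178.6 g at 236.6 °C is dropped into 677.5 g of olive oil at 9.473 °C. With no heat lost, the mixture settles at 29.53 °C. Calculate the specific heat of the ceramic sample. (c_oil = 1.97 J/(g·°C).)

c ≈ 0.724 J/(g·°C)

Setting the total heat transfer to zero:
178.6×c×(29.53 − 236.6) + 677.5×1.97×(29.53 − 9.473) = 0
-36983 c = -26770
c = -26770/-36983 ≈ 0.7238 J/(g·°C)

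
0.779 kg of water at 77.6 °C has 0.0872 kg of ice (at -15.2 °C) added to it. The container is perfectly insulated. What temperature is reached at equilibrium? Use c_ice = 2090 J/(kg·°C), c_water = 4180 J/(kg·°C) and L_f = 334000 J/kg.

T_f ≈ 61.0 °C

Taking heat into each body as positive, Σ m c ΔT = 0:
ice -15.2→0 °C: 0.0872·2090·15.2 = 2770.2; fusion: m_ice L_f = 0.0872·334000 = 29125; warm the meltwater: 364.5 T; water: 3256.2(T − 77.6)
3620.7 T = 252683 − 31895 = 220788
T ≈ 60.98 °C. Since T > 0 °C, the all-ice-melts assumption holds.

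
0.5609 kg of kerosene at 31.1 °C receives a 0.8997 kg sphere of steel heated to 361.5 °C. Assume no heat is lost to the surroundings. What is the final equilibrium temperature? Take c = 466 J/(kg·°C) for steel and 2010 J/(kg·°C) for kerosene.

Net heat exchanged in the isolated system is zero:
0.8997·466·(T − 361.5) + 0.5609·2010·(T − 31.1) = 0
(419.26 + 1127.4) T = 419.26·361.5 + 1127.4·31.1
T = 186625 / 1546.7 = 121 °C

T_f ≈ 120.7 °C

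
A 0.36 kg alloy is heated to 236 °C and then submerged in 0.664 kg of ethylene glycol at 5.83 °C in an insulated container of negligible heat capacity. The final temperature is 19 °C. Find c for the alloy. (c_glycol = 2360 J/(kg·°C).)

Heat lost by the alloy = heat gained by the glycol:
0.36·c·(236 − 19) = 0.664·2360·(19 − 5.83)
78.12 c = 20638  ⇒  c ≈ 264.2 J/(kg·°C)

c ≈ 264 J/(kg·°C)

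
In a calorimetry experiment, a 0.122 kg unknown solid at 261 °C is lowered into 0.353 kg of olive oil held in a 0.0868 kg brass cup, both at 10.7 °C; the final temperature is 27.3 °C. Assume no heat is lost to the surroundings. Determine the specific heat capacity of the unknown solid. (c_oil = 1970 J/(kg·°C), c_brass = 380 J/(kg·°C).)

c ≈ 424 J/(kg·°C)

Net heat exchanged in the isolated system is zero:
0.122×c×(27.3 − 261) + 0.353×1970×(27.3 − 10.7) + 0.0868×380×(27.3 − 10.7) = 0
-28.51 c = -12091
c = -12091/-28.51 ≈ 424.1 J/(kg·°C)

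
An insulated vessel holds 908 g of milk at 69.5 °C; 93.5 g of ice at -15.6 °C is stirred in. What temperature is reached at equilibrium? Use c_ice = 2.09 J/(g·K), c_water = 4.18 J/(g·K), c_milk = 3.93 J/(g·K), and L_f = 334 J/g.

T_f ≈ 54.0 °C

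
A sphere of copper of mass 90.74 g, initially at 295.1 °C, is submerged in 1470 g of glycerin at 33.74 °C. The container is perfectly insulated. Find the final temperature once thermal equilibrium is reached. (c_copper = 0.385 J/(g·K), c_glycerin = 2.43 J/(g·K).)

T_f ≈ 36.3 °C

Taking heat into each body as positive, Σ m c ΔT = 0:
90.74×0.385×(T − 295.1) + 1470×2.43×(T − 33.74) = 0
34.93(T − 295.1) + 3572.1(T − 33.74) = 0
3607 T = 130832
T = 130832/3607 ≈ 36.27 °C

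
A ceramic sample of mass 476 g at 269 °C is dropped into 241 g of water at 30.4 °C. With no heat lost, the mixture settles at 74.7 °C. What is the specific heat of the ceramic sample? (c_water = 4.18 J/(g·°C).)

Let T be the final temperature. ΣQ_i = 0:
476×c×(74.7 − 269) + 241×4.18×(74.7 − 30.4) = 0
-92487 c = -44627
c = -44627/-92487 ≈ 0.4825 J/(g·°C)

c ≈ 0.483 J/(g·°C)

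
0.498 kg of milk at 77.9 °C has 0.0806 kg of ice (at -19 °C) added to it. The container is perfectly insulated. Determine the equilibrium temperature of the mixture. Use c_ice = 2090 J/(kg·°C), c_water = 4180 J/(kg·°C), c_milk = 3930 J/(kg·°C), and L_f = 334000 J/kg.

T_f ≈ 53.3 °C

Sum of m c ΔT and latent-heat terms is zero:
ice -19→0 °C: 0.0806·2090·19 = 3200.6; fusion: m_ice L_f = 0.0806·334000 = 26920; meltwater 0→T: 0.0806·4180·T = 336.91 T; milk cools: 0.498·3930·(T − 77.9) = 1957.1(T − 77.9)
2294 T = 152461 − 30121 = 122340
T ≈ 53.33 °C. Since T > 0 °C, the all-ice-melts assumption holds.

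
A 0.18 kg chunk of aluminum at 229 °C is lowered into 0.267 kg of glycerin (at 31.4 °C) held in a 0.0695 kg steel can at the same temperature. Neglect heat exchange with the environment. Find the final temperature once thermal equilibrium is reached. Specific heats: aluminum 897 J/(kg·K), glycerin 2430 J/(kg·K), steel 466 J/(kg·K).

T_f ≈ 69.3 °C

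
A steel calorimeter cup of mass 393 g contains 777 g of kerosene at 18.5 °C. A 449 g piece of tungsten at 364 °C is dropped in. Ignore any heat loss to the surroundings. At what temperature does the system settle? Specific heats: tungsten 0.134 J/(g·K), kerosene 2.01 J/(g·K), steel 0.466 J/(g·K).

Heat gained plus heat lost sum to zero:
449×0.134×(T − 364) + 777×2.01×(T − 18.5) + 393×0.466×(T − 18.5) = 0
60.17(T − 364) + 1561.8(T − 18.5) + 183.14(T − 18.5) = 0
(60.17 + 1561.8 + 183.14) T = 60.17×364 + 1561.8×18.5 + 183.14×18.5
T ≈ 30.02 °C

T_f ≈ 30.0 °C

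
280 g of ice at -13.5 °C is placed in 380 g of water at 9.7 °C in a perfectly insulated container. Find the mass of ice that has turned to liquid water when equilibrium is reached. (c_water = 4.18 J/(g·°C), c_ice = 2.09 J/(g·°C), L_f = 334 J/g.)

m_melted ≈ 22.5 g

Water can give up m c ΔT = 380×4.18×9.7 = 15407 J before reaching 0 °C.
Warming the ice to 0 °C takes 280×2.09×13.5 = 7900.2 J, leaving 7507.3 J for melting.
To melt every bit of ice: 280×334 = 93520 J.
7507.3 J < 93520 J, so only part of the ice melts and the system sits at 0 °C.
Mass melted = 7507.3/334 ≈ 22.48 g.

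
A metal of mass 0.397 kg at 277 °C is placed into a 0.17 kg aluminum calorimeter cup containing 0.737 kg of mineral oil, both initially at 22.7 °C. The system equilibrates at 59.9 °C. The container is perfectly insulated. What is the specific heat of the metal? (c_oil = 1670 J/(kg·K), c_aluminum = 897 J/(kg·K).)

Net heat exchanged in the isolated system is zero:
0.397×c×(59.9 − 277) + 0.737×1670×(59.9 − 22.7) + 0.17×897×(59.9 − 22.7) = 0
-86.19 c = -51458
c = -51458/-86.19 ≈ 597 J/(kg·K)

c ≈ 597 J/(kg·K)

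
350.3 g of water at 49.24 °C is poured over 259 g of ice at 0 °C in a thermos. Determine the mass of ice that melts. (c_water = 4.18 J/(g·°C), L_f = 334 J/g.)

m_melted ≈ 216 g

Water can give up m c ΔT = 350.3×4.18×49.24 = 72100 J before reaching 0 °C.
Melting all 259 g of ice would need 259×334 = 86506 J.
72100 J < 86506 J, so only part of the ice melts and the system sits at 0 °C.
m_melt = 72100 / L_f = 215.9 g.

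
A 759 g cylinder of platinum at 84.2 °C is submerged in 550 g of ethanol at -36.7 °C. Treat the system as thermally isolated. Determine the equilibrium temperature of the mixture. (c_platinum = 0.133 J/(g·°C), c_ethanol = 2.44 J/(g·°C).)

T_f ≈ -28.2 °C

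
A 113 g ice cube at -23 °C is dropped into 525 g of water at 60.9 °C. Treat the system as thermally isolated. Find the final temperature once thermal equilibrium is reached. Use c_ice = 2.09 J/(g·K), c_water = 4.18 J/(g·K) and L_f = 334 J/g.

T_f ≈ 33.9 °C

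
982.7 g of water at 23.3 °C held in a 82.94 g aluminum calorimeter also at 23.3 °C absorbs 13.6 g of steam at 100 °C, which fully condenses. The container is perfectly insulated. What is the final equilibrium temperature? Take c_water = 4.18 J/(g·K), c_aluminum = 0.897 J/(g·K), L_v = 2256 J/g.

Taking heat into each body as positive, Σ m c ΔT = 0:
steam→water at 100 °C releases m L_v = 13.6×2256 = 30682
  condensed water 100 °C→T: 56.85(T − 100)
  original water: 4107.7(T − 23.3)
  aluminum cup: 82.94×0.897×(T − 23.3) = 74.4(T − 23.3)
4238.9 T = 30682 + 5684.8 + 97443 = 133809
T ≈ 31.57 °C (< 100 °C, so full condensation is consistent).

T_f ≈ 31.6 °C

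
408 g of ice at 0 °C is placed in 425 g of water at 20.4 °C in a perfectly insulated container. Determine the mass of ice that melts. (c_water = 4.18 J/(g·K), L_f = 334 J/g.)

m_melted ≈ 109 g

Heat available from the water dropping to 0 °C: 425·4.18·20.4 = 36241 J.
To melt every bit of ice: 408·334 = 136272 J.
36241 J < 136272 J, so only part of the ice melts and the system sits at 0 °C.
Mass melted = 36241/334 ≈ 108.5 g.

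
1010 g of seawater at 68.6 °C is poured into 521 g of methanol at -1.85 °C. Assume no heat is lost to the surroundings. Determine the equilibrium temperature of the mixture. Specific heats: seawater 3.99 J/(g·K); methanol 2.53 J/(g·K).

T_f ≈ 51.2 °C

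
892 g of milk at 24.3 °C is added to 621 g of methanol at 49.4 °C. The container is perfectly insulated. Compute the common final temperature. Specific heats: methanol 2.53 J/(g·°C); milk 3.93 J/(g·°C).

T_f ≈ 32.1 °C

Setting the total heat transfer to zero:
621×2.53×(T − 49.4) + 892×3.93×(T − 24.3) = 0
1571.1(T − 49.4) + 3505.6(T − 24.3) = 0
5076.7 T = 162799
T = 162799/5076.7 ≈ 32.07 °C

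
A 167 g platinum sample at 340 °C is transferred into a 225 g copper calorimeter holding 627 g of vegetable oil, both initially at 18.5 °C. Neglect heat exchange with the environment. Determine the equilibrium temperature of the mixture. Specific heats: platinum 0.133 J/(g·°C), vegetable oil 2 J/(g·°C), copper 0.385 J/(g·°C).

T_f ≈ 23.7 °C

Taking heat into each body as positive, Σ m c ΔT = 0:
167*0.133*(T − 340) + 627*2*(T − 18.5) + 225*0.385*(T − 18.5) = 0
22.21(T − 340) + 1254(T − 18.5) + 86.62(T − 18.5) = 0
(22.21 + 1254 + 86.62) T = 22.21*340 + 1254*18.5 + 86.62*18.5
T ≈ 23.74 °C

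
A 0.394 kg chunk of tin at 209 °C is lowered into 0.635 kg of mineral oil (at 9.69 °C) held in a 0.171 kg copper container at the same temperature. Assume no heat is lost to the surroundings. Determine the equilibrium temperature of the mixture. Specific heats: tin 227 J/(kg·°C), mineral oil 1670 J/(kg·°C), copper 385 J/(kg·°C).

T_f ≈ 24.4 °C

With ΣQ=0 the equilibrium temperature is the m·c-weighted mean:
T_f = (89.44×209 + 1060.5×9.69 + 65.84×9.69) / (89.44 + 1060.5 + 65.84)
    = 29606 / 1215.7 ≈ 24.35 °C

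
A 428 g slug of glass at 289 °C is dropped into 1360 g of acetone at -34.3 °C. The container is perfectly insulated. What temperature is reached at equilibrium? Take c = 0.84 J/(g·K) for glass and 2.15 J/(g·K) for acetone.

Let T be the final temperature. ΣQ_i = 0:
428*0.84*(T − 289) + 1360*2.15*(T − (-34.3)) = 0
359.52(T − 289) + 2924(T − (-34.3)) = 0
(359.52 + 2924) T = 359.52*289 + 2924*(-34.3)
T = 3608.1 / 3283.5 = 1.1 °C

T_f ≈ 1.1 °C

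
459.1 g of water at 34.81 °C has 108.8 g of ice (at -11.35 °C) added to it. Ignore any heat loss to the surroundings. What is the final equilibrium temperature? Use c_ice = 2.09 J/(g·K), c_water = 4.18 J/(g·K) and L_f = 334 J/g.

Energy conservation, ΣQ = 0:
ice -11.35→0 °C: 108.8·2.09·11.35 = 2580.9
  melt ice: 108.8·334 = 36339
  meltwater 0→T: 108.8·4.18·T = 454.78 T
  water cools: 459.1·4.18·(T − 34.81) = 1919(T − 34.81)
2373.8 T = 66802 − 38920 = 27882
T ≈ 11.75 °C. Since T > 0 °C, the all-ice-melts assumption holds.

T_f ≈ 11.7 °C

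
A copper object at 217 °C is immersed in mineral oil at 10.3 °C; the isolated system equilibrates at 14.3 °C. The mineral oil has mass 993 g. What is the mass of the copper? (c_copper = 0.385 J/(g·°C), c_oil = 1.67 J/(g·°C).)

Heat lost by the copper = heat gained by the oil:
m×0.385×(217 − 14.3) = 993×1.67×(14.3 − 10.3)
78.04 m = 6633.2  ⇒  m ≈ 85 g

m ≈ 85 g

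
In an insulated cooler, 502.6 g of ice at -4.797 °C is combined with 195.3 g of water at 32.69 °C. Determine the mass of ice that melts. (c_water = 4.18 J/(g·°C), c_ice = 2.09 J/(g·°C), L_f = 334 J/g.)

Heat available from the water dropping to 0 °C: 195.3·4.18·32.69 = 26687 J.
Of that, 502.6·2.09·4.797 = 5038.9 J goes to bring the ice to 0 °C, leaving 21648 J.
Melting all 502.6 g of ice would need 502.6·334 = 167868 J.
That's not enough to melt it all — equilibrium is at 0 °C with ice remaining.
m_melted·334 = 21648  ⇒  m_melted ≈ 64.81 g.

m_melted ≈ 64.8 g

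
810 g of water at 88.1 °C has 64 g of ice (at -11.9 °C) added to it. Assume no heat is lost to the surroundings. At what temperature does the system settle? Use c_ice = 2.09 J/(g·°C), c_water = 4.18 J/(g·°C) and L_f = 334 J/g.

Heat gained plus heat lost sum to zero:
ice -11.9→0 °C: 64·2.09·11.9 = 1591.7; latent heat to melt: 64·334 = 21376; meltwater 0→T: 64·4.18·T = 267.52 T; water cools: 810·4.18·(T − 88.1) = 3385.8(T − 88.1)
3653.3 T = 298289 − 22968 = 275321
T ≈ 75.36 °C. Since T > 0 °C, the all-ice-melts assumption holds.

T_f ≈ 75.4 °C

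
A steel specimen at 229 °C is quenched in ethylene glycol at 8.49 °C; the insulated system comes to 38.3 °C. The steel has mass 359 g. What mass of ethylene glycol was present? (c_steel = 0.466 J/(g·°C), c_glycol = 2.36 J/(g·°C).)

m ≈ 453 g

Heat lost by the steel = heat gained by the glycol:
359·0.466·(229 − 38.3) = m·2.36·(38.3 − 8.49)
70.35 m = 31903  ⇒  m ≈ 453.5 g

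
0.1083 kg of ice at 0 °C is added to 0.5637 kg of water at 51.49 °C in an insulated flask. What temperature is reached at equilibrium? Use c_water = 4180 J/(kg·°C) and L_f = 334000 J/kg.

T_f ≈ 30.3 °C

Energy conservation, ΣQ = 0:
latent heat to melt: 0.1083×334000 = 36172; warm the meltwater: 452.69 T; water cools: 0.5637×4180×(T − 51.49) = 2356.3(T − 51.49)
2809 T = 121324 − 36172 = 85152
T ≈ 30.31 °C (positive, so assuming full melt was valid).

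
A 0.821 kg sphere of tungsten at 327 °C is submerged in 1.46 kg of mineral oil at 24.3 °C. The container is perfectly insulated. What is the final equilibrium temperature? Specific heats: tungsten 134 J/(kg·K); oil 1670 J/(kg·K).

T_f ≈ 37.4 °C

Setting the total heat transfer to zero:
0.821×134×(T − 327) + 1.46×1670×(T − 24.3) = 0
(110.01 + 2438.2) T = 110.01×327 + 2438.2×24.3
T = 95223/2548.2 ≈ 37.37 °C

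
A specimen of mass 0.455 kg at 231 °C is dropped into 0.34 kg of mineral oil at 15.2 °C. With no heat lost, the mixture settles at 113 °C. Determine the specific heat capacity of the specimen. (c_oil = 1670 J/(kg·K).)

c ≈ 1030 J/(kg·K)

Heat lost by the specimen = heat gained by the oil:
0.455×c×(231 − 113) = 0.34×1670×(113 − 15.2)
53.69 c = 55531  ⇒  c ≈ 1034 J/(kg·K)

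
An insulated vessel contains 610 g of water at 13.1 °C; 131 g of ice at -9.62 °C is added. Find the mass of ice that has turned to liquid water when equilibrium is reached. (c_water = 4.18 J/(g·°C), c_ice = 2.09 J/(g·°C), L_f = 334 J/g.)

Water can give up m c ΔT = 610·4.18·13.1 = 33402 J before reaching 0 °C.
Warming the ice to 0 °C takes 131·2.09·9.62 = 2633.9 J, leaving 30769 J for melting.
To melt every bit of ice: 131·334 = 43754 J.
30769 J < 43754 J, so only part of the ice melts and the system sits at 0 °C.
m_melt = 30769 / L_f = 92.12 g.

m_melted ≈ 92.1 g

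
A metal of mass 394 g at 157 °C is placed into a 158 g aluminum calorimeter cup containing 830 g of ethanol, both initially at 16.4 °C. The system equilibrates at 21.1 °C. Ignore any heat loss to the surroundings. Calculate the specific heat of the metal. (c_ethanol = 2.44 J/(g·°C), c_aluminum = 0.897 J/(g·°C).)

Heat gained plus heat lost sum to zero:
394·c·(21.1 − 157) + 830·2.44·(21.1 − 16.4) + 158·0.897·(21.1 − 16.4) = 0
-53545 c = -10185
c = -10185/-53545 ≈ 0.1902 J/(g·°C)

c ≈ 0.19 J/(g·°C)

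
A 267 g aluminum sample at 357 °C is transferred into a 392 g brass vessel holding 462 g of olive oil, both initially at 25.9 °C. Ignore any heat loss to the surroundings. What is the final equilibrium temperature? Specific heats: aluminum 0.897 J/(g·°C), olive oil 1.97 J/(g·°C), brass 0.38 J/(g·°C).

T_f ≈ 87.0 °C

With ΣQ=0 the equilibrium temperature is the m·c-weighted mean:
T_f = (239.5×357 + 910.14×25.9 + 148.96×25.9) / (239.5 + 910.14 + 148.96)
    = 112932 / 1298.6 ≈ 86.96 °C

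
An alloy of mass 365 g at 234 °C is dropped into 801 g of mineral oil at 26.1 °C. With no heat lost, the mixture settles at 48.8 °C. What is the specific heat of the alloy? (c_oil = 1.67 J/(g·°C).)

m_s c (T_s − T_f) = m_oil c_oil (T_f − T_0):
365·c·(234 − 48.8) = 801·1.67·(48.8 − 26.1)
67598 c = 30365  ⇒  c ≈ 0.4492 J/(g·°C)

c ≈ 0.449 J/(g·°C)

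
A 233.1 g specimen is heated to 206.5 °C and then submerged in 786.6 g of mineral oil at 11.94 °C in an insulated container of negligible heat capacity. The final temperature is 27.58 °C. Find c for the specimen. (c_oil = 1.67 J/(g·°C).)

c ≈ 0.493 J/(g·°C)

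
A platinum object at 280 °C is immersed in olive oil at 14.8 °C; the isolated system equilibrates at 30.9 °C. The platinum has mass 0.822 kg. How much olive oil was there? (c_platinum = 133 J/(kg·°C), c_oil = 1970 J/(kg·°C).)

Let T be the final temperature. ΣQ_i = 0:
0.822×133×(30.9 − 280) + m×1970×(30.9 − 14.8) = 0
31717 m = 27233
m = 27233/31717 ≈ 0.8586 kg

m ≈ 0.859 kg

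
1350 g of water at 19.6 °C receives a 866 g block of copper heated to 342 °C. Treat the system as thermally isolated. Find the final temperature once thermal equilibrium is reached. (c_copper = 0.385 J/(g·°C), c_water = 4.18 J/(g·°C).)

With ΣQ=0 the equilibrium temperature is the m·c-weighted mean:
T_f = (333.41×342 + 5643×19.6) / (333.41 + 5643)
    = 224629 / 5976.4 ≈ 37.59 °C

T_f ≈ 37.6 °C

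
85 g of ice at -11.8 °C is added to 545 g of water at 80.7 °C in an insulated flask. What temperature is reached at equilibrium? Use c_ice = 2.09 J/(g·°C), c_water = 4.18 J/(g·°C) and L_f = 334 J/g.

T_f ≈ 58.2 °C

Energy balance with sensible and latent terms:
ice -11.8→0 °C: 85·2.09·11.8 = 2096.3; latent heat to melt: 85·334 = 28390; warm the meltwater: 355.3 T; water cools: 545·4.18·(T − 80.7) = 2278.1(T − 80.7)
2633.4 T = 183843 − 30486 = 153356
T ≈ 58.24 °C. Since T > 0 °C, the all-ice-melts assumption holds.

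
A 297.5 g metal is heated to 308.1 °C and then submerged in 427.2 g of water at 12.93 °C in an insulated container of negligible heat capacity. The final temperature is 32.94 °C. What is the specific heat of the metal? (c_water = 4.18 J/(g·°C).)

c ≈ 0.436 J/(g·°C)

Heat gained plus heat lost sum to zero:
297.5×c×(32.94 − 308.1) + 427.2×4.18×(32.94 − 12.93) = 0
-81860 c = -35732
c = -35732/-81860 ≈ 0.4365 J/(g·°C)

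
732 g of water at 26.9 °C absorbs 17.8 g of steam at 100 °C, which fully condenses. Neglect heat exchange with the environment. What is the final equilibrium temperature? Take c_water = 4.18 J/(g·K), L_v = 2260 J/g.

Energy balance with sensible and latent terms:
latent heat released on condensation: 17.8×2260 = 40228
  condensate cools 100→T: 17.8×4.18×(T − 100) = 74.4(T − 100)
  original water: 3059.8(T − 26.9)
3134.2 T = 40228 + 7440.4 + 82308 = 129976
T ≈ 41.47 °C — below 100 °C, confirming all the steam condensed.

T_f ≈ 41.5 °C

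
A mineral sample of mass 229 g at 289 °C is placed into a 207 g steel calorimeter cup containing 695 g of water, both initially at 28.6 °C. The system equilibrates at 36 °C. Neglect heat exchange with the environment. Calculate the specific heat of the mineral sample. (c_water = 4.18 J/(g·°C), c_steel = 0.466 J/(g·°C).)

c ≈ 0.383 J/(g·°C)

Let T be the final temperature. ΣQ_i = 0:
229·c·(36 − 289) + 695·4.18·(36 − 28.6) + 207·0.466·(36 − 28.6) = 0
-57937 c = -22212
c = -22212/-57937 ≈ 0.3834 J/(g·°C)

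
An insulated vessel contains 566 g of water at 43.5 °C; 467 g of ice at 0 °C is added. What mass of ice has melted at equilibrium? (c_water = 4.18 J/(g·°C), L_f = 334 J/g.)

Heat available from the water dropping to 0 °C: 566·4.18·43.5 = 102916 J.
Fully melting the ice requires m_ice L_f = 467·334 = 155978 J.
102916 J < 155978 J, so only part of the ice melts and the system sits at 0 °C.
Mass melted = 102916/334 ≈ 308.1 g.

m_melted ≈ 308 g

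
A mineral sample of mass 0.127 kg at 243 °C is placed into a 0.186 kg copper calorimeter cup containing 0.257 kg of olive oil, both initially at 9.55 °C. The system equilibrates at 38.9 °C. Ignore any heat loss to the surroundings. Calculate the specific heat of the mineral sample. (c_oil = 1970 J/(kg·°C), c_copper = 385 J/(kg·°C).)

Conservation of energy gives ΣQ = 0:
0.127·c·(38.9 − 243) + 0.257·1970·(38.9 − 9.55) + 0.186·385·(38.9 − 9.55) = 0
-25.92 c = -16961
c = -16961/-25.92 ≈ 654.4 J/(kg·°C)

c ≈ 654 J/(kg·°C)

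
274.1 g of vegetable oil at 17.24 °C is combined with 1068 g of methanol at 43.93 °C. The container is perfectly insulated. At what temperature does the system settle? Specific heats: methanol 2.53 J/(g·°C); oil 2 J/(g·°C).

Net heat exchanged in the isolated system is zero:
1068·2.53·(T − 43.93) + 274.1·2·(T − 17.24) = 0
3250.2 T = 128152
T = 128152/3250.2 ≈ 39.43 °C

T_f ≈ 39.4 °C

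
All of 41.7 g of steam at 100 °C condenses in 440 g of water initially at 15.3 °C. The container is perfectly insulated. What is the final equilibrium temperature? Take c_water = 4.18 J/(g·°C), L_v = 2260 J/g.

T_f ≈ 69.4 °C

Setting the total heat transfer to zero:
latent heat released on condensation: 41.7·2260 = 94242; condensate cools 100→T: 41.7·4.18·(T − 100) = 174.31(T − 100); original water: 1839.2(T − 15.3)
2013.5 T = 94242 + 17431 + 28140 = 139812
T ≈ 69.44 °C (< 100 °C, so full condensation is consistent).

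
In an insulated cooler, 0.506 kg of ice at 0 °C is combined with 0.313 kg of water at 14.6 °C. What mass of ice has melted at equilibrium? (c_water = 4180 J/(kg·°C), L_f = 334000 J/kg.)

Water can give up m c ΔT = 0.313×4180×14.6 = 19102 J before reaching 0 °C.
Melting all 0.506 kg of ice would need 0.506×334000 = 169004 J.
Since 19102 < 169004 J, not all the ice melts; equilibrium is at 0 °C.
m_melt = 19102 / L_f = 0.05719 kg.

m_melted ≈ 0.0572 kg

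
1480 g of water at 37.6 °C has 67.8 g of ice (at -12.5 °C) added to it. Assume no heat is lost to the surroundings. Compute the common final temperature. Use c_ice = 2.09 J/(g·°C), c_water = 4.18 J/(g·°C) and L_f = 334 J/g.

T_f ≈ 32.2 °C

Energy conservation, ΣQ = 0:
ice -12.5→0 °C: 67.8·2.09·12.5 = 1771.3
  fusion: m_ice L_f = 67.8·334 = 22645
  warm the meltwater: 283.4 T
  water cools: 1480·4.18·(T − 37.6) = 6186.4(T − 37.6)
6469.8 T = 232609 − 24416 = 208192
T ≈ 32.18 °C — above 0 °C, consistent with complete melting.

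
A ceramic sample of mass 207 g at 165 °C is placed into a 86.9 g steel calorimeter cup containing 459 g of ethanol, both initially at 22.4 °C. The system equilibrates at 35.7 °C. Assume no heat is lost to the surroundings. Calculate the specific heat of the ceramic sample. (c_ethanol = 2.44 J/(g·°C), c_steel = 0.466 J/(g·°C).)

c ≈ 0.577 J/(g·°C)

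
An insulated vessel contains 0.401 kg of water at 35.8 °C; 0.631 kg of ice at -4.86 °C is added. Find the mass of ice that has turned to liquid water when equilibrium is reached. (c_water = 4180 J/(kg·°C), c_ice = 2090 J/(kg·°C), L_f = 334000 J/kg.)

Heat available from the water dropping to 0 °C: 0.401×4180×35.8 = 60007 J.
Of that, 0.631×2090×4.86 = 6409.3 J goes to bring the ice to 0 °C, leaving 53598 J.
Fully melting the ice requires m_ice L_f = 0.631×334000 = 210754 J.
53598 J < 210754 J, so only part of the ice melts and the system sits at 0 °C.
m_melted×334000 = 53598  ⇒  m_melted ≈ 0.1605 kg.

m_melted ≈ 0.16 kg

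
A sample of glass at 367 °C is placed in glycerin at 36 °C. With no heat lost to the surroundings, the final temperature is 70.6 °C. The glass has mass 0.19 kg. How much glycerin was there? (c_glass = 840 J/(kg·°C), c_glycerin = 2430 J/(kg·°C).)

m ≈ 0.563 kg

Heat lost by the glass = heat gained by the glycerin:
0.19·840·(367 − 70.6) = m·2430·(70.6 − 36)
84078 m = 47305  ⇒  m ≈ 0.5626 kg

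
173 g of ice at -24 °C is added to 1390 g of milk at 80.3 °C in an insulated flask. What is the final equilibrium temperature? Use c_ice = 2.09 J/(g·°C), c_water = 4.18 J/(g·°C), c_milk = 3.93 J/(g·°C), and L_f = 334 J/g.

T_f ≈ 60.2 °C

Taking heat into each body as positive, Σ m c ΔT = 0:
warm ice to 0 °C: 173×2.09×(0 − (-24)) = 8677.7
  fusion: m_ice L_f = 173×334 = 57782
  meltwater 0→T: 173×4.18×T = 723.14 T
  milk cools: 1390×3.93×(T − 80.3) = 5462.7(T − 80.3)
6185.8 T = 438655 − 66460 = 372195
T ≈ 60.17 °C. Since T > 0 °C, the all-ice-melts assumption holds.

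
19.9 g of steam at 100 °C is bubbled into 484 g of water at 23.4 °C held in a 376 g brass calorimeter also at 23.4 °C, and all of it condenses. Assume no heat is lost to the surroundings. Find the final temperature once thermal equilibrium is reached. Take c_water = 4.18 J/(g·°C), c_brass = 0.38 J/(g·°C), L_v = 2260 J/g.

T_f ≈ 46.2 °C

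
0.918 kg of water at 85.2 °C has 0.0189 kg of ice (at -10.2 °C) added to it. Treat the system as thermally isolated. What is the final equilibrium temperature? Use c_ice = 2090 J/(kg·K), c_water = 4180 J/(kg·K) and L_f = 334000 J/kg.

T_f ≈ 81.8 °C

Energy balance with sensible and latent terms:
ice -10.2→0 °C: 0.0189×2090×10.2 = 402.91; fusion: m_ice L_f = 0.0189×334000 = 6312.6; warm the meltwater: 79 T; water: 3837.2(T − 85.2)
3916.2 T = 326933 − 6715.5 = 320217
T ≈ 81.77 °C. Since T > 0 °C, the all-ice-melts assumption holds.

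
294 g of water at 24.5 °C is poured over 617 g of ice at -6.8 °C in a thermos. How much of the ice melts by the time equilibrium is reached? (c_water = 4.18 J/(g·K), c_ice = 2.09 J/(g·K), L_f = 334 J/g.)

m_melted ≈ 63.9 g

Water can give up m c ΔT = 294·4.18·24.5 = 30109 J before reaching 0 °C.
Warming the ice to 0 °C takes 617·2.09·6.8 = 8768.8 J, leaving 21340 J for melting.
To melt every bit of ice: 617·334 = 206078 J.
Since 21340 < 206078 J, not all the ice melts; equilibrium is at 0 °C.
m_melted·334 = 21340  ⇒  m_melted ≈ 63.89 g.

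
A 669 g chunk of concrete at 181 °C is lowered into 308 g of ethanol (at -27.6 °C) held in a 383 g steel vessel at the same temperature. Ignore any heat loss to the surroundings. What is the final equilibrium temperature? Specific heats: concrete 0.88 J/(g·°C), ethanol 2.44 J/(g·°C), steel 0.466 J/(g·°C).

T_f ≈ 53.3 °C

With ΣQ=0 the equilibrium temperature is the m·c-weighted mean:
T_f = (588.72*181 + 751.52*(-27.6) + 178.48*(-27.6)) / (588.72 + 751.52 + 178.48)
    = 80890 / 1518.7 ≈ 53.26 °C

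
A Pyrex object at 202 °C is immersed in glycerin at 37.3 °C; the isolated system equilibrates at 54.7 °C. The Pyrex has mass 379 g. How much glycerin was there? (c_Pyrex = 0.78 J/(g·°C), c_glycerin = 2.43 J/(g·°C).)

Heat lost by the Pyrex = heat gained by the glycerin:
379·0.78·(202 − 54.7) = m·2.43·(54.7 − 37.3)
42.28 m = 43545  ⇒  m ≈ 1030 g

m ≈ 1030 g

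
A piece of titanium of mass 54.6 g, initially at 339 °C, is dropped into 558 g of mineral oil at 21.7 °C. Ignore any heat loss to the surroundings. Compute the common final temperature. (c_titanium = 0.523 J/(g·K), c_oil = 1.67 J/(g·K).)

T_f ≈ 31.1 °C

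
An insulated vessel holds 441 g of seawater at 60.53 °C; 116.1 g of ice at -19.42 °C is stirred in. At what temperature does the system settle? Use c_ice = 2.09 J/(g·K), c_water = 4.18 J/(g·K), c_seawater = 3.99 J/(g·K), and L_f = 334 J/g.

Energy balance with sensible and latent terms:
ice -19.42→0 °C: 116.1·2.09·19.42 = 4712.2
  fusion: m_ice L_f = 116.1·334 = 38777
  warm the meltwater: 485.3 T
  seawater: 1759.6(T − 60.53)
2244.9 T = 106508 − 43490 = 63018
T ≈ 28.07 °C. Since T > 0 °C, the all-ice-melts assumption holds.

T_f ≈ 28.1 °C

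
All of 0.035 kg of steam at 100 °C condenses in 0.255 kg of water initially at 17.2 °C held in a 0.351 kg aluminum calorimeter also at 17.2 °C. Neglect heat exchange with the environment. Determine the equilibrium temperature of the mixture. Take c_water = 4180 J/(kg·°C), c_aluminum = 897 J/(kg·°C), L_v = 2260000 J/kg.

T_f ≈ 76.9 °C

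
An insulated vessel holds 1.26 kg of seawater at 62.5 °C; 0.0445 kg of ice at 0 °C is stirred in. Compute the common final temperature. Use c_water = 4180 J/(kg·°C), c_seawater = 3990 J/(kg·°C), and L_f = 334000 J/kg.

Net heat exchanged in the isolated system is zero:
fusion: m_ice L_f = 0.0445×334000 = 14863; meltwater 0→T: 0.0445×4180×T = 186.01 T; seawater cools: 1.26×3990×(T − 62.5) = 5027.4(T − 62.5)
5213.4 T = 314212 − 14863 = 299350
T ≈ 57.42 °C. Since T > 0 °C, the all-ice-melts assumption holds.

T_f ≈ 57.4 °C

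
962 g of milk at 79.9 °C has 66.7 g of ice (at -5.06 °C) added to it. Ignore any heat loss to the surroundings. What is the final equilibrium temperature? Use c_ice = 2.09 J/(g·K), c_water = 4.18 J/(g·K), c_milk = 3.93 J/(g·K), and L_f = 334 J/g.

Let T be the final temperature. ΣQ_i = 0:
warm ice to 0 °C: 66.7×2.09×(0 − (-5.06)) = 705.38; latent heat to melt: 66.7×334 = 22278; warm the meltwater: 278.81 T; milk cools: 962×3.93×(T − 79.9) = 3780.7(T − 79.9)
4059.5 T = 302075 − 22983 = 279092
T ≈ 68.75 °C — above 0 °C, consistent with complete melting.

T_f ≈ 68.8 °C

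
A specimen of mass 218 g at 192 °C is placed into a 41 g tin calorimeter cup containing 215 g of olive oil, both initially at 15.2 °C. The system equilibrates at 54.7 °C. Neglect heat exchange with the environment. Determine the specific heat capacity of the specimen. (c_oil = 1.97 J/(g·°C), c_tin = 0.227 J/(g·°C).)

Setting the total heat transfer to zero:
218·c·(54.7 − 192) + 215·1.97·(54.7 − 15.2) + 41·0.227·(54.7 − 15.2) = 0
-29931 c = -17098
c = -17098/-29931 ≈ 0.5712 J/(g·°C)

c ≈ 0.571 J/(g·°C)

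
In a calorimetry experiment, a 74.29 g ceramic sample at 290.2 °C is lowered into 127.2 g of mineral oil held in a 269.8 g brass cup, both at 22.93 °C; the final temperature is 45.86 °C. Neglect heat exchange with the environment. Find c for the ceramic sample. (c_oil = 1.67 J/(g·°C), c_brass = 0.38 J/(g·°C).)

c ≈ 0.398 J/(g·°C)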